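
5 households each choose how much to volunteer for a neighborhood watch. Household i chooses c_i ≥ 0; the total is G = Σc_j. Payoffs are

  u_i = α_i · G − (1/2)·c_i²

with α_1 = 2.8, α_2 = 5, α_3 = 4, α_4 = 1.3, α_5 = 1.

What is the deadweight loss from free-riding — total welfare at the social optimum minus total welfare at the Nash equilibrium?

Household i's FOC: ∂u_i/∂c_i = α_i − c_i = 0, so c_i* = α_i.
NE contributions = (2.8, 5, 4, 1.3, 1); G = 14.1.
W^NE = (Σα)·G − ½Σα_i² = 14.1² − ½·51.53 = 173.045.
Planner sets c_i = Σα_j = 14.1 for every i, so G^SO = 5·14.1 = 70.5.
W^SO = (Σα)·G^SO − ½·5·(Σα)² = (5/2)·14.1² = 497.025.
Deadweight loss = W^SO − W^NE = 323.98.

323.98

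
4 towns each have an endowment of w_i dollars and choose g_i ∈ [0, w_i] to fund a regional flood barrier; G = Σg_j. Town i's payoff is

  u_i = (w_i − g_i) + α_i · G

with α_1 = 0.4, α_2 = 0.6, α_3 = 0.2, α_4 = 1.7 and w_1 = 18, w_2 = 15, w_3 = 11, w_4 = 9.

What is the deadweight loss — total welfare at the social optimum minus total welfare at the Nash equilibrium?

83.6

∂u_i/∂g_i = α_i − 1, so town i contributes w_i if α_i > 1, else 0.
α_i > 1 for i ∈ {4}; NE contributions (0, 0, 0, 9), G = 9.
W^NE = Σw_i − G^NE + (Σα_i)·G^NE = 53 + 1.9·9 = 70.1.
Planner: ∂(Σu_j)/∂g_i = Σα_j − 1 = 1.9 > 0, so everyone contributes w_i; G^SO = 53, W^SO = 53 + 1.9·53 = 153.7.
Deadweight loss = 83.6.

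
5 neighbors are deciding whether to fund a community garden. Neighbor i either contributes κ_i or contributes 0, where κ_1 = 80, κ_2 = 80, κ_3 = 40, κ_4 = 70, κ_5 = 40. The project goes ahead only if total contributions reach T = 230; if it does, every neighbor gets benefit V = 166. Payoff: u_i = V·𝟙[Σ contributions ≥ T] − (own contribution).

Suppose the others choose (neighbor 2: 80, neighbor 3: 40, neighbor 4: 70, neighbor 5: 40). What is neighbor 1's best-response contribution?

Others' total = 230 ≥ 230; contributing adds cost 80 for no extra benefit.
Best response: 0.

0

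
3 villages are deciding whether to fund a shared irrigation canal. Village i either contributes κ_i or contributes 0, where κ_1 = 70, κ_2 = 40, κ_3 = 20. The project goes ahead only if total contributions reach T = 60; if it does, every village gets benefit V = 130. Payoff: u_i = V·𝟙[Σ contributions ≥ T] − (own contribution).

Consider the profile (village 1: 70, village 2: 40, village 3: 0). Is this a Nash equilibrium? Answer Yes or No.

Total = 110 ≥ 60: provided.
Village 1 (pledges 70, payoff 60): dropping to 0 → total 40, payoff 0. No gain.
Village 2 (pledges 40, payoff 90): dropping to 0 → total 70, payoff 130. Profitable deviation.

No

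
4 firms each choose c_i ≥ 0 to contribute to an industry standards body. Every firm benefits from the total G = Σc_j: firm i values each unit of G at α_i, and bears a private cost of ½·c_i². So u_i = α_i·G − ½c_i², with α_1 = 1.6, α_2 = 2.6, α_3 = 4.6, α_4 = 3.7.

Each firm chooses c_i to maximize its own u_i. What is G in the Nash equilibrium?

Firm i's FOC: ∂u_i/∂c_i = α_i − c_i = 0, so c_i* = α_i.
NE contributions = (1.6, 2.6, 4.6, 3.7); G = 12.5.

12.5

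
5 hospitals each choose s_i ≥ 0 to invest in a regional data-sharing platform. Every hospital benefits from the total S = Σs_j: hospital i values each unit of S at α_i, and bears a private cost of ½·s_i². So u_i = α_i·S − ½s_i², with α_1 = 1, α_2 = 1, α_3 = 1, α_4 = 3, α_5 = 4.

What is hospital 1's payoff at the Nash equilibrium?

Hospital i's FOC: ∂u_i/∂s_i = α_i − s_i = 0, so s_i* = α_i.
NE contributions = (1, 1, 1, 3, 4); S = 10.
u_1 = α_1·S − ½·(s_1)² = 1·10 − ½·1² = 9.5.

9.5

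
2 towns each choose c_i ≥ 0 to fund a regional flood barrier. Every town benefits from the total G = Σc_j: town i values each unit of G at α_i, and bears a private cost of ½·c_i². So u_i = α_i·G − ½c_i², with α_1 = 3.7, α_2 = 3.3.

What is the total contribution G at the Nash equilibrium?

Town i's FOC: ∂u_i/∂c_i = α_i − c_i = 0, so c_i* = α_i.
NE contributions = (3.7, 3.3); G = 7.

7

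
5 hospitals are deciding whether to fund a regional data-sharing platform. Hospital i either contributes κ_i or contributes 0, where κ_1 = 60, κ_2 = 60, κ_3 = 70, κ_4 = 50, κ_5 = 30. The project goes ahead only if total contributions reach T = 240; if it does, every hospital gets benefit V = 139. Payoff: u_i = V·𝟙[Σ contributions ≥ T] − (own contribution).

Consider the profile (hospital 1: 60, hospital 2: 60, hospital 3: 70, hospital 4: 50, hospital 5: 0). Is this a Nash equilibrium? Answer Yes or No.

Yes

Total = 240 ≥ 240: provided.
Hospital 1 (pledges 60, payoff 79): dropping to 0 → total 180, payoff 0. No gain.
Hospital 2 (pledges 60, payoff 79): dropping to 0 → total 180, payoff 0. No gain.
Hospital 3 (pledges 70, payoff 69): dropping to 0 → total 170, payoff 0. No gain.
Hospital 4 (pledges 50, payoff 89): dropping to 0 → total 190, payoff 0. No gain.
Hospital 5 (pledges 0, payoff 139): pledging 30 → total 270, payoff 109. No gain.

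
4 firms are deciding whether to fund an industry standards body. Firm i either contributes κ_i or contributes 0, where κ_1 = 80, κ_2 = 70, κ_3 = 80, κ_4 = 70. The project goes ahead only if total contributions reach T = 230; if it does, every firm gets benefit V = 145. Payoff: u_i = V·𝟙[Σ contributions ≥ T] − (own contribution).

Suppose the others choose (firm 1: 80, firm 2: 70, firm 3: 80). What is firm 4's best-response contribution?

Others' total = 230 ≥ 230; contributing adds cost 70 for no extra benefit.
Best response: 0.

0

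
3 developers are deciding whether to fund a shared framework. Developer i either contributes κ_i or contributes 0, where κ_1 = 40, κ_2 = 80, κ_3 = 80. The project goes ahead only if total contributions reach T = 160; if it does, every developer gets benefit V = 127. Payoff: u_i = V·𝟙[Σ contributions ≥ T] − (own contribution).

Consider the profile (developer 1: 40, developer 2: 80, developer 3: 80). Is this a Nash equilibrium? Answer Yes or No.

No

Total = 200 ≥ 160: provided.
Developer 1 (pledges 40, payoff 87): dropping to 0 → total 160, payoff 127. Profitable deviation.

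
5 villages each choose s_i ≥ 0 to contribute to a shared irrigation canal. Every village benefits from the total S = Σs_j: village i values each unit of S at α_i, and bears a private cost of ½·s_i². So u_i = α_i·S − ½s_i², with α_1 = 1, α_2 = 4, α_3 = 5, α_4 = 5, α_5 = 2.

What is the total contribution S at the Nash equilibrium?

17

Village i's FOC: ∂u_i/∂s_i = α_i − s_i = 0, so s_i* = α_i.
NE contributions = (1, 4, 5, 5, 2); S = 17.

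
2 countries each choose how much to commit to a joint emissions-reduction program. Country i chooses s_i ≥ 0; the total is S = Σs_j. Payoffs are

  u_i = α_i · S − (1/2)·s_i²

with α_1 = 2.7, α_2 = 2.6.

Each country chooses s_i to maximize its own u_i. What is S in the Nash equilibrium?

Country i's FOC: ∂u_i/∂s_i = α_i − s_i = 0, so s_i* = α_i.
NE contributions = (2.7, 2.6); S = 5.3.

5.3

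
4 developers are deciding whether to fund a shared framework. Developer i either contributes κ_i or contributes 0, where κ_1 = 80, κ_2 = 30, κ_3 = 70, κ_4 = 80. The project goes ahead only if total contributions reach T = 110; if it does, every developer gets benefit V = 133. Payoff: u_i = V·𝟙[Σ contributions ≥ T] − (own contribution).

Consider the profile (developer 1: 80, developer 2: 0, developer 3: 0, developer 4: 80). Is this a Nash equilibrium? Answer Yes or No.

Total = 160 ≥ 110: provided.
Developer 1 (pledges 80, payoff 53): dropping to 0 → total 80, payoff 0. No gain.
Developer 2 (pledges 0, payoff 133): pledging 30 → total 190, payoff 103. No gain.
Developer 3 (pledges 0, payoff 133): pledging 70 → total 230, payoff 63. No gain.
Developer 4 (pledges 80, payoff 53): dropping to 0 → total 80, payoff 0. No gain.

Yes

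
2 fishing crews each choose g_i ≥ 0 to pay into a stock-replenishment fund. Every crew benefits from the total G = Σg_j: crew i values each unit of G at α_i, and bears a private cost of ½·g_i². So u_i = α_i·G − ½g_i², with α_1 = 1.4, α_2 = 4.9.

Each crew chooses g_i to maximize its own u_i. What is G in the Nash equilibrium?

6.3

Crew i's FOC: ∂u_i/∂g_i = α_i − g_i = 0, so g_i* = α_i.
NE contributions = (1.4, 4.9); G = 6.3.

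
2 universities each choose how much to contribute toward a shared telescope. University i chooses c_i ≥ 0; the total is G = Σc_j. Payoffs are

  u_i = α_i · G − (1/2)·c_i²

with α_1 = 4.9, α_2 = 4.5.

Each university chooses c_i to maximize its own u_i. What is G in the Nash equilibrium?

9.4

University i's FOC: ∂u_i/∂c_i = α_i − c_i = 0, so c_i* = α_i.
NE contributions = (4.9, 4.5); G = 9.4.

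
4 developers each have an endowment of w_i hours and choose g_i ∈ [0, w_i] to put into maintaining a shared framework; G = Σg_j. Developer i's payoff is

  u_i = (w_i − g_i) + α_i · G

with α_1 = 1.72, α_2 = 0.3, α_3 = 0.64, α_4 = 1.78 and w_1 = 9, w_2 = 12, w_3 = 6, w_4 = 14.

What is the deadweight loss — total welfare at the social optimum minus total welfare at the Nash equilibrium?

61.92

∂u_i/∂g_i = α_i − 1, so developer i contributes w_i if α_i > 1, else 0.
α_i > 1 for i ∈ {1, 4}; NE contributions (9, 0, 0, 14), G = 23.
W^NE = Σw_i − G^NE + (Σα_i)·G^NE = 41 + 3.44·23 = 120.12.
Planner: ∂(Σu_j)/∂g_i = Σα_j − 1 = 3.44 > 0, so everyone contributes w_i; G^SO = 41, W^SO = 41 + 3.44·41 = 182.04.
Deadweight loss = 61.92.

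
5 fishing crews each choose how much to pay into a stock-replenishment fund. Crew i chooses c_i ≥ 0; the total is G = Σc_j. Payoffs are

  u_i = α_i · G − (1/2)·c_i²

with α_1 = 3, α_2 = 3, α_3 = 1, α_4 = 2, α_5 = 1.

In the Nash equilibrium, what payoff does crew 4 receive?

18

Crew i's FOC: ∂u_i/∂c_i = α_i − c_i = 0, so c_i* = α_i.
NE contributions = (3, 3, 1, 2, 1); G = 10.
u_4 = α_4·G − ½·(c_4)² = 2·10 − ½·2² = 18.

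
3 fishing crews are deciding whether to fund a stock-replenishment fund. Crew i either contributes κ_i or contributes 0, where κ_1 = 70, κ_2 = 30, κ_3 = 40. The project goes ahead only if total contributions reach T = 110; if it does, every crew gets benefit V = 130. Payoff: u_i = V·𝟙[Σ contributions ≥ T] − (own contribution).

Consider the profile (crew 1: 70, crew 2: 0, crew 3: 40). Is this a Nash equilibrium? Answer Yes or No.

Total = 110 ≥ 110: provided.
Crew 1 (pledges 70, payoff 60): dropping to 0 → total 40, payoff 0. No gain.
Crew 2 (pledges 0, payoff 130): pledging 30 → total 140, payoff 100. No gain.
Crew 3 (pledges 40, payoff 90): dropping to 0 → total 70, payoff 0. No gain.

Yes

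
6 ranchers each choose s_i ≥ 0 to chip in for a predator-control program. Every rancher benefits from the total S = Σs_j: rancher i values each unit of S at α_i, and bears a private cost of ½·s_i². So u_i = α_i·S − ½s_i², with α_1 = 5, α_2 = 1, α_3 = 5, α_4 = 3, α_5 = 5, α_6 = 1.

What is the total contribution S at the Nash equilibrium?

Rancher i's FOC: ∂u_i/∂s_i = α_i − s_i = 0, so s_i* = α_i.
NE contributions = (5, 1, 5, 3, 5, 1); S = 20.

20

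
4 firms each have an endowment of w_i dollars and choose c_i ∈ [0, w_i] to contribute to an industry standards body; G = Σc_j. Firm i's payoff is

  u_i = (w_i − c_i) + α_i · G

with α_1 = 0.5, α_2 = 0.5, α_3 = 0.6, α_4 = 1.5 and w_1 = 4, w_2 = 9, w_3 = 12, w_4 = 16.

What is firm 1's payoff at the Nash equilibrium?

∂u_i/∂c_i = α_i − 1, so firm i contributes w_i if α_i > 1, else 0.
α_i > 1 for i ∈ {4}; NE contributions (0, 0, 0, 16), G = 16.
u_1 = (4 − 0) + 0.5·16 = 12.

12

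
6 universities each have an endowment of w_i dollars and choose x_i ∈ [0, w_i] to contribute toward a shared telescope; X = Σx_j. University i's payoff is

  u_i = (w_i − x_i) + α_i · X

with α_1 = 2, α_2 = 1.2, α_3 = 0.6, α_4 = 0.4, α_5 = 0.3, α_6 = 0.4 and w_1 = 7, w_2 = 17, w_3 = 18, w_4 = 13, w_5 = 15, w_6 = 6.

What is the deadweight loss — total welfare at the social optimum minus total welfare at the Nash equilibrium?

∂u_i/∂x_i = α_i − 1, so university i contributes w_i if α_i > 1, else 0.
α_i > 1 for i ∈ {1, 2}; NE contributions (7, 17, 0, 0, 0, 0), X = 24.
W^NE = Σw_i − X^NE + (Σα_i)·X^NE = 76 + 3.9·24 = 169.6.
Planner: ∂(Σu_j)/∂x_i = Σα_j − 1 = 3.9 > 0, so everyone contributes w_i; X^SO = 76, W^SO = 76 + 3.9·76 = 372.4.
Deadweight loss = 202.8.

202.8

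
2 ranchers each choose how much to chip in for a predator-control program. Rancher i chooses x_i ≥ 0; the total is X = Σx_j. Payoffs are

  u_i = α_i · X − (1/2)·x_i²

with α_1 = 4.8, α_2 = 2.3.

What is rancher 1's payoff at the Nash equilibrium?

22.56

Rancher i's FOC: ∂u_i/∂x_i = α_i − x_i = 0, so x_i* = α_i.
NE contributions = (4.8, 2.3); X = 7.1.
u_1 = α_1·X − ½·(x_1)² = 4.8·7.1 − ½·4.8² = 22.56.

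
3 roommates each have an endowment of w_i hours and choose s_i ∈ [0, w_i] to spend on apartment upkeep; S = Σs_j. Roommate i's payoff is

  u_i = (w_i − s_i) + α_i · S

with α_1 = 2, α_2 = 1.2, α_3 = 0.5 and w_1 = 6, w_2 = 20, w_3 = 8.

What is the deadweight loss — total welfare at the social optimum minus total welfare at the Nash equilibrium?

21.6

∂u_i/∂s_i = α_i − 1, so roommate i contributes w_i if α_i > 1, else 0.
α_i > 1 for i ∈ {1, 2}; NE contributions (6, 20, 0), S = 26.
W^NE = Σw_i − S^NE + (Σα_i)·S^NE = 34 + 2.7·26 = 104.2.
Planner: ∂(Σu_j)/∂s_i = Σα_j − 1 = 2.7 > 0, so everyone contributes w_i; S^SO = 34, W^SO = 34 + 2.7·34 = 125.8.
Deadweight loss = 21.6.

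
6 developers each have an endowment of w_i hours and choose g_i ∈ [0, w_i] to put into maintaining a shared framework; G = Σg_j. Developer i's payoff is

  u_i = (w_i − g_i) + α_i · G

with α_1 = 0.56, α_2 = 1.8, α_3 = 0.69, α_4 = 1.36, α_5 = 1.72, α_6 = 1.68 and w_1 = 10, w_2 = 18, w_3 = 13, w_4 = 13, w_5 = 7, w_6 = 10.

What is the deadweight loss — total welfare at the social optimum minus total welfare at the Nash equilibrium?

∂u_i/∂g_i = α_i − 1, so developer i contributes w_i if α_i > 1, else 0.
α_i > 1 for i ∈ {2, 4, 5, 6}; NE contributions (0, 18, 0, 13, 7, 10), G = 48.
W^NE = Σw_i − G^NE + (Σα_i)·G^NE = 71 + 6.81·48 = 397.88.
Planner: ∂(Σu_j)/∂g_i = Σα_j − 1 = 6.81 > 0, so everyone contributes w_i; G^SO = 71, W^SO = 71 + 6.81·71 = 554.51.
Deadweight loss = 156.63.

156.63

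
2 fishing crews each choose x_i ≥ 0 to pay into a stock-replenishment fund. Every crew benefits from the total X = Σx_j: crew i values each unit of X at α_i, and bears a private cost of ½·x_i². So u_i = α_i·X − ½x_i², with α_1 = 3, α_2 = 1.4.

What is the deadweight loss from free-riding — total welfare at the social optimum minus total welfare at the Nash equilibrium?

5.48

Crew i's FOC: ∂u_i/∂x_i = α_i − x_i = 0, so x_i* = α_i.
NE contributions = (3, 1.4); X = 4.4.
W^NE = (Σα)·X − ½Σα_i² = 4.4² − ½·10.96 = 13.88.
Planner sets x_i = Σα_j = 4.4 for every i, so X^SO = 2·4.4 = 8.8.
W^SO = (Σα)·X^SO − ½·2·(Σα)² = (2/2)·4.4² = 19.36.
Deadweight loss = W^SO − W^NE = 5.48.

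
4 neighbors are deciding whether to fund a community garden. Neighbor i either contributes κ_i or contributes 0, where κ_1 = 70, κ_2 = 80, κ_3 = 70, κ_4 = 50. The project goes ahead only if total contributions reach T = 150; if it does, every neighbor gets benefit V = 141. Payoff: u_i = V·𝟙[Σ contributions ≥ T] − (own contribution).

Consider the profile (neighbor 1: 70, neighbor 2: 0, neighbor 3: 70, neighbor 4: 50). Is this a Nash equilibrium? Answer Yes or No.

Yes

Total = 190 ≥ 150: provided.
Neighbor 1 (pledges 70, payoff 71): dropping to 0 → total 120, payoff 0. No gain.
Neighbor 2 (pledges 0, payoff 141): pledging 80 → total 270, payoff 61. No gain.
Neighbor 3 (pledges 70, payoff 71): dropping to 0 → total 120, payoff 0. No gain.
Neighbor 4 (pledges 50, payoff 91): dropping to 0 → total 140, payoff 0. No gain.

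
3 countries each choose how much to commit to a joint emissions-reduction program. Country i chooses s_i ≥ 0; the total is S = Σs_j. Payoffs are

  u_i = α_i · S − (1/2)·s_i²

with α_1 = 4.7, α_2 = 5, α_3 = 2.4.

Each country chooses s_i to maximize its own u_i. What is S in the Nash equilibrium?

Country i's FOC: ∂u_i/∂s_i = α_i − s_i = 0, so s_i* = α_i.
NE contributions = (4.7, 5, 2.4); S = 12.1.

12.1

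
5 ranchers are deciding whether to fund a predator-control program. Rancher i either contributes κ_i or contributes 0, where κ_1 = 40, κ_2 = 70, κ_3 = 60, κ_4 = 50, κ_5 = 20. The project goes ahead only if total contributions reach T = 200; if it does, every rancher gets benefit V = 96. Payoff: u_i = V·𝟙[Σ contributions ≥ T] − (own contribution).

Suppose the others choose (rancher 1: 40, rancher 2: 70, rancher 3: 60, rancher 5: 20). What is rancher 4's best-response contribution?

50

Others' total = 190. Contributing 50 brings total to 240 ≥ 200: gain V − κ_4 = 46.
Best response: 50.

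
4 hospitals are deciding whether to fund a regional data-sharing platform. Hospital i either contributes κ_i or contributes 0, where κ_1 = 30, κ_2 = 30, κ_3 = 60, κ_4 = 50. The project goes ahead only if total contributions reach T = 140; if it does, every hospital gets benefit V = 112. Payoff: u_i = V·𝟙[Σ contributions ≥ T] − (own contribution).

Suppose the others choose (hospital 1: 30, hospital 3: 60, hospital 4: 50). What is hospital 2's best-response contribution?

Others' total = 140 ≥ 140; contributing adds cost 30 for no extra benefit.
Best response: 0.

0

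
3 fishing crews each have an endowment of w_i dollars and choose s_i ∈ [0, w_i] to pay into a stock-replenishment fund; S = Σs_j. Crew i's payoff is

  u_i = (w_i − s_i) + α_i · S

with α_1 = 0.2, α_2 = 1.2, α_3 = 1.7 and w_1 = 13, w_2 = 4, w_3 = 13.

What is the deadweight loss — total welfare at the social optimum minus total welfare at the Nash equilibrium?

27.3

∂u_i/∂s_i = α_i − 1, so crew i contributes w_i if α_i > 1, else 0.
α_i > 1 for i ∈ {2, 3}; NE contributions (0, 4, 13), S = 17.
W^NE = Σw_i − S^NE + (Σα_i)·S^NE = 30 + 2.1·17 = 65.7.
Planner: ∂(Σu_j)/∂s_i = Σα_j − 1 = 2.1 > 0, so everyone contributes w_i; S^SO = 30, W^SO = 30 + 2.1·30 = 93.
Deadweight loss = 27.3.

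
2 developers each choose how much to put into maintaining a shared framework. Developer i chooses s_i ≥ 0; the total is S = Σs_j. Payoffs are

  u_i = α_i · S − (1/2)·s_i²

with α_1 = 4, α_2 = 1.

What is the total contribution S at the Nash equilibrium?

Developer i's FOC: ∂u_i/∂s_i = α_i − s_i = 0, so s_i* = α_i.
NE contributions = (4, 1); S = 5.

5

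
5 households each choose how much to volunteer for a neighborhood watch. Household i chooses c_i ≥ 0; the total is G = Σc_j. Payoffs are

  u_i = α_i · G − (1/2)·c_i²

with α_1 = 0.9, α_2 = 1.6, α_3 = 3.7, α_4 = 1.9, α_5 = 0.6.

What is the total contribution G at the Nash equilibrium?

8.7

Household i's FOC: ∂u_i/∂c_i = α_i − c_i = 0, so c_i* = α_i.
NE contributions = (0.9, 1.6, 3.7, 1.9, 0.6); G = 8.7.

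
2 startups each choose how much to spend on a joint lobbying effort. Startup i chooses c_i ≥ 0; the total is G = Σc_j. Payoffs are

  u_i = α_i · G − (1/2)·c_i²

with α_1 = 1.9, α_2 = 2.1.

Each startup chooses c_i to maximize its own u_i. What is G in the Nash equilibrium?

4

Startup i's FOC: ∂u_i/∂c_i = α_i − c_i = 0, so c_i* = α_i.
NE contributions = (1.9, 2.1); G = 4.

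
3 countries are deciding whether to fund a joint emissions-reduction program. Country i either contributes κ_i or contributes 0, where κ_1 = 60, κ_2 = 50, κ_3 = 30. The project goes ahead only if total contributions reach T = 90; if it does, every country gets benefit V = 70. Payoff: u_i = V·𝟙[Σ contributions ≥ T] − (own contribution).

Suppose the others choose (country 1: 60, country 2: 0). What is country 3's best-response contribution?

Others' total = 60. Contributing 30 brings total to 90 ≥ 90: gain V − κ_3 = 40.
Best response: 30.

30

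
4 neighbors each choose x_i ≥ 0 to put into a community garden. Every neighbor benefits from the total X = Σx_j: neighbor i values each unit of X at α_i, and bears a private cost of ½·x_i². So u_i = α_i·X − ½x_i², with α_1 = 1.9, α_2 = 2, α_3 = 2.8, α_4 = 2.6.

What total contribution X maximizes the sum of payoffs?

37.2

Planner FOC: ∂(Σu_j)/∂x_i = (Σα_j) − x_i = 0, so x_i^SO = Σα_j = 9.3 for every i; X^SO = 37.2.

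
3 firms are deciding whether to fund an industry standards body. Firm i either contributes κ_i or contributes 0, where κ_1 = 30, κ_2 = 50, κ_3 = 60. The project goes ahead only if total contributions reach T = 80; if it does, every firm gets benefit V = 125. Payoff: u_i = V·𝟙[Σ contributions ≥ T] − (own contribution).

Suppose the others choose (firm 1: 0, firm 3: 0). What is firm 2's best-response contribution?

0

Others' total = 0. Even contributing 50 gives 50 < 80: no benefit either way.
Best response: 0.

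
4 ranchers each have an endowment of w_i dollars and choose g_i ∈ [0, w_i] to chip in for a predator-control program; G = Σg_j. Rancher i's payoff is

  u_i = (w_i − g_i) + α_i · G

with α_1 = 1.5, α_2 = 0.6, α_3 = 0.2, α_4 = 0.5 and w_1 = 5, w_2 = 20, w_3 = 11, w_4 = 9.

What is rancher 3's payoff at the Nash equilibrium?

∂u_i/∂g_i = α_i − 1, so rancher i contributes w_i if α_i > 1, else 0.
α_i > 1 for i ∈ {1}; NE contributions (5, 0, 0, 0), G = 5.
u_3 = (11 − 0) + 0.2·5 = 12.

12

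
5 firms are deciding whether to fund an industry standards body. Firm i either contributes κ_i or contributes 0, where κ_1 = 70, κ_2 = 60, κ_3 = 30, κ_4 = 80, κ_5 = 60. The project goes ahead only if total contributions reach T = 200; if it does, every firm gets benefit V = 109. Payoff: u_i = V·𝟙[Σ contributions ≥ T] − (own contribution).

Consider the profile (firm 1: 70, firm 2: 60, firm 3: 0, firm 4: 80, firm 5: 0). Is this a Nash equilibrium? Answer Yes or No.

Total = 210 ≥ 200: provided.
Firm 1 (pledges 70, payoff 39): dropping to 0 → total 140, payoff 0. No gain.
Firm 2 (pledges 60, payoff 49): dropping to 0 → total 150, payoff 0. No gain.
Firm 3 (pledges 0, payoff 109): pledging 30 → total 240, payoff 79. No gain.
Firm 4 (pledges 80, payoff 29): dropping to 0 → total 130, payoff 0. No gain.
Firm 5 (pledges 0, payoff 109): pledging 60 → total 270, payoff 49. No gain.

Yes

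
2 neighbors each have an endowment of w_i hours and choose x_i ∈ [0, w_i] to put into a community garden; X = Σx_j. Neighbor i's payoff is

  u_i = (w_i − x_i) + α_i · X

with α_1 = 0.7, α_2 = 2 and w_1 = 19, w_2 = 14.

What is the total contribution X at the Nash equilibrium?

∂u_i/∂x_i = α_i − 1, so neighbor i contributes w_i if α_i > 1, else 0.
α_i > 1 for i ∈ {2}; NE contributions (0, 14), X = 14.

14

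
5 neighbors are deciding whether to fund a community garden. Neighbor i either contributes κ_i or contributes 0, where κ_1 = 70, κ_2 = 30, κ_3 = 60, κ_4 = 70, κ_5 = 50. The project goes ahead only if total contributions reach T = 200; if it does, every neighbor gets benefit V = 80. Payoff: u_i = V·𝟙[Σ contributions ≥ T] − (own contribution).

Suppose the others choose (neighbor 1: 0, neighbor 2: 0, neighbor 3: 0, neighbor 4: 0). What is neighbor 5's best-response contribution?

Others' total = 0. Even contributing 50 gives 50 < 200: no benefit either way.
Best response: 0.

0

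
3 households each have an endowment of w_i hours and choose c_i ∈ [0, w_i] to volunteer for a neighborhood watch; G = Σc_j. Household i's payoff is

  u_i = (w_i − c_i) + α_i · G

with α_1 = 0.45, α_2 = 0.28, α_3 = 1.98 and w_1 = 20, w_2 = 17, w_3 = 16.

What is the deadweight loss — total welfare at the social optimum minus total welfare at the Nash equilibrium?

63.27

∂u_i/∂c_i = α_i − 1, so household i contributes w_i if α_i > 1, else 0.
α_i > 1 for i ∈ {3}; NE contributions (0, 0, 16), G = 16.
W^NE = Σw_i − G^NE + (Σα_i)·G^NE = 53 + 1.71·16 = 80.36.
Planner: ∂(Σu_j)/∂c_i = Σα_j − 1 = 1.71 > 0, so everyone contributes w_i; G^SO = 53, W^SO = 53 + 1.71·53 = 143.63.
Deadweight loss = 63.27.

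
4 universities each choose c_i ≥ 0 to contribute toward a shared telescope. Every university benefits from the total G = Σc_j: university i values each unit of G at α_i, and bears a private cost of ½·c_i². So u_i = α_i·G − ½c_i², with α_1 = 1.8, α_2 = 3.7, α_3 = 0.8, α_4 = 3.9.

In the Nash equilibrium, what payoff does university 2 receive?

30.895

University i's FOC: ∂u_i/∂c_i = α_i − c_i = 0, so c_i* = α_i.
NE contributions = (1.8, 3.7, 0.8, 3.9); G = 10.2.
u_2 = α_2·G − ½·(c_2)² = 3.7·10.2 − ½·3.7² = 30.895.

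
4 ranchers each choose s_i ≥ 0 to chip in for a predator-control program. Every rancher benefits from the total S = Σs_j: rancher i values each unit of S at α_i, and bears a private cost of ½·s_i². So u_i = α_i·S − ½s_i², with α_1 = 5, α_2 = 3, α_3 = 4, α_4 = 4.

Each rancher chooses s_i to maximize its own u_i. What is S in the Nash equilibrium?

Rancher i's FOC: ∂u_i/∂s_i = α_i − s_i = 0, so s_i* = α_i.
NE contributions = (5, 3, 4, 4); S = 16.

16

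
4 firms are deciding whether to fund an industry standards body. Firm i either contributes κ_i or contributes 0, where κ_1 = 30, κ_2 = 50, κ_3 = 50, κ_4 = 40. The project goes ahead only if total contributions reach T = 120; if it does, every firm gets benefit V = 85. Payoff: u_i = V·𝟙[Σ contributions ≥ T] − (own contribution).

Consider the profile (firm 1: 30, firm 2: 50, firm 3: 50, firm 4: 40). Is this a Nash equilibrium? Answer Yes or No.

No

Total = 170 ≥ 120: provided.
Firm 1 (pledges 30, payoff 55): dropping to 0 → total 140, payoff 85. Profitable deviation.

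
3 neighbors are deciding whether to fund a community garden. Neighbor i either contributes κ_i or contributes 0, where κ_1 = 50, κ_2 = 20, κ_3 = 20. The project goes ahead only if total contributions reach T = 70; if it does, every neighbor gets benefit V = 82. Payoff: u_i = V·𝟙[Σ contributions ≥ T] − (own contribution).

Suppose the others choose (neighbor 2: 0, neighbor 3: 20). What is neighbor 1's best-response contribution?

Others' total = 20. Contributing 50 brings total to 70 ≥ 70: gain V − κ_1 = 32.
Best response: 50.

50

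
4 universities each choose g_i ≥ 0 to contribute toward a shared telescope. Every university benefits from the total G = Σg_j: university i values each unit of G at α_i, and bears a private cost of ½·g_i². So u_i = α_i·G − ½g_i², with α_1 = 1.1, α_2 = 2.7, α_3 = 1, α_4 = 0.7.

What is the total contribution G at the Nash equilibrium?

University i's FOC: ∂u_i/∂g_i = α_i − g_i = 0, so g_i* = α_i.
NE contributions = (1.1, 2.7, 1, 0.7); G = 5.5.

5.5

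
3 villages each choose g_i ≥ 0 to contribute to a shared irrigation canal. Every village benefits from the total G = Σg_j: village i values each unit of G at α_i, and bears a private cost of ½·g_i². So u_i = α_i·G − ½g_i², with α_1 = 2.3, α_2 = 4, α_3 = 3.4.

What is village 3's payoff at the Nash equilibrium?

27.2

Village i's FOC: ∂u_i/∂g_i = α_i − g_i = 0, so g_i* = α_i.
NE contributions = (2.3, 4, 3.4); G = 9.7.
u_3 = α_3·G − ½·(g_3)² = 3.4·9.7 − ½·3.4² = 27.2.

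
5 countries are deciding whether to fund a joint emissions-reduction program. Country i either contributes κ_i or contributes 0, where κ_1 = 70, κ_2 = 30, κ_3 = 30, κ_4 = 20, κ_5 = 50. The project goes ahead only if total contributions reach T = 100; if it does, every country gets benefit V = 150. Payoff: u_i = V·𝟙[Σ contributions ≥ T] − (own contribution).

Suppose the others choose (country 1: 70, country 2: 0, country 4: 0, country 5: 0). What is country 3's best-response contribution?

Others' total = 70. Contributing 30 brings total to 100 ≥ 100: gain V − κ_3 = 120.
Best response: 30.

30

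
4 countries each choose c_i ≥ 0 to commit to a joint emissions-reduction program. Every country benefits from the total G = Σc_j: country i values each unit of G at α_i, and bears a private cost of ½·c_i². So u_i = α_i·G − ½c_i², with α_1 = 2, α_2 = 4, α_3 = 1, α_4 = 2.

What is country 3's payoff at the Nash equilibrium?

8.5

Country i's FOC: ∂u_i/∂c_i = α_i − c_i = 0, so c_i* = α_i.
NE contributions = (2, 4, 1, 2); G = 9.
u_3 = α_3·G − ½·(c_3)² = 1·9 − ½·1² = 8.5.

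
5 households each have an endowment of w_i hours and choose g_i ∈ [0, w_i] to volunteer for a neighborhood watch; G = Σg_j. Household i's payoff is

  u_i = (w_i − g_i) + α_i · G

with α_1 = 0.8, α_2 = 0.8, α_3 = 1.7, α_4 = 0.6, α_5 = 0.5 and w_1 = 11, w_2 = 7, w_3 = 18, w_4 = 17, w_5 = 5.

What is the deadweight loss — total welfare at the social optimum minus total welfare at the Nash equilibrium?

∂u_i/∂g_i = α_i − 1, so household i contributes w_i if α_i > 1, else 0.
α_i > 1 for i ∈ {3}; NE contributions (0, 0, 18, 0, 0), G = 18.
W^NE = Σw_i − G^NE + (Σα_i)·G^NE = 58 + 3.4·18 = 119.2.
Planner: ∂(Σu_j)/∂g_i = Σα_j − 1 = 3.4 > 0, so everyone contributes w_i; G^SO = 58, W^SO = 58 + 3.4·58 = 255.2.
Deadweight loss = 136.

136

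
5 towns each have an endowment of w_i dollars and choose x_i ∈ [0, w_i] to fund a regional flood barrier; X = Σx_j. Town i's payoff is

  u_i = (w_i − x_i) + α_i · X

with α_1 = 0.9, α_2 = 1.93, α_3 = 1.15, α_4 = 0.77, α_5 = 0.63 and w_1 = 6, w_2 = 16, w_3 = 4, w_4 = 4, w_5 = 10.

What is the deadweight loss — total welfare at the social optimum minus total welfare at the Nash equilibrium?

∂u_i/∂x_i = α_i − 1, so town i contributes w_i if α_i > 1, else 0.
α_i > 1 for i ∈ {2, 3}; NE contributions (0, 16, 4, 0, 0), X = 20.
W^NE = Σw_i − X^NE + (Σα_i)·X^NE = 40 + 4.38·20 = 127.6.
Planner: ∂(Σu_j)/∂x_i = Σα_j − 1 = 4.38 > 0, so everyone contributes w_i; X^SO = 40, W^SO = 40 + 4.38·40 = 215.2.
Deadweight loss = 87.6.

87.6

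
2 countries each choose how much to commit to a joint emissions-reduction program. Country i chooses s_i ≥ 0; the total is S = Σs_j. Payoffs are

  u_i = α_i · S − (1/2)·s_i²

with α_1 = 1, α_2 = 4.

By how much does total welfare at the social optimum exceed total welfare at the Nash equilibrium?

Country i's FOC: ∂u_i/∂s_i = α_i − s_i = 0, so s_i* = α_i.
NE contributions = (1, 4); S = 5.
W^NE = (Σα)·S − ½Σα_i² = 5² − ½·17 = 16.5.
Planner sets s_i = Σα_j = 5 for every i, so S^SO = 2·5 = 10.
W^SO = (Σα)·S^SO − ½·2·(Σα)² = (2/2)·5² = 25.
Deadweight loss = W^SO − W^NE = 8.5.

8.5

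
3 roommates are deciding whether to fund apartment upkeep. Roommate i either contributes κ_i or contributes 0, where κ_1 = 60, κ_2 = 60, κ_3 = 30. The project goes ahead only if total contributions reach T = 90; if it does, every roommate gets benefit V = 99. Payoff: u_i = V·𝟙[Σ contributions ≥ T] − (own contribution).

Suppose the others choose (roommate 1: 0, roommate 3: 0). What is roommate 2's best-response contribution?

Others' total = 0. Even contributing 60 gives 60 < 90: no benefit either way.
Best response: 0.

0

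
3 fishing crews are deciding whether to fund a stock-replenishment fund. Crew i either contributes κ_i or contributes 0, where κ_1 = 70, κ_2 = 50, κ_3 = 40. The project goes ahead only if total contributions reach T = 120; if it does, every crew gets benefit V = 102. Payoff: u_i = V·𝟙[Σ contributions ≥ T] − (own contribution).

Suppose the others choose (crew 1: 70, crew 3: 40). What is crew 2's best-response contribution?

50

Others' total = 110. Contributing 50 brings total to 160 ≥ 120: gain V − κ_2 = 52.
Best response: 50.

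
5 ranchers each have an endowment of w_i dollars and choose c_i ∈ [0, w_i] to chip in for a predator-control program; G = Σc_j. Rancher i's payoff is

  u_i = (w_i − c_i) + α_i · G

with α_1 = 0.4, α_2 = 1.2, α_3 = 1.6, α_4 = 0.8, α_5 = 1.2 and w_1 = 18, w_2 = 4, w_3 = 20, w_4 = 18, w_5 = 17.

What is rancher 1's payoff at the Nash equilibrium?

∂u_i/∂c_i = α_i − 1, so rancher i contributes w_i if α_i > 1, else 0.
α_i > 1 for i ∈ {2, 3, 5}; NE contributions (0, 4, 20, 0, 17), G = 41.
u_1 = (18 − 0) + 0.4·41 = 34.4.

34.4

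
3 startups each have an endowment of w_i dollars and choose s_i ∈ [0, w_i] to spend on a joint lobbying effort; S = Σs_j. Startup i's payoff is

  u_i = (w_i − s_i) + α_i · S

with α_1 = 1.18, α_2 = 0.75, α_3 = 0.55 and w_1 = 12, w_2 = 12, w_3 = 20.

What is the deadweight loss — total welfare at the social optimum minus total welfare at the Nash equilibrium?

∂u_i/∂s_i = α_i − 1, so startup i contributes w_i if α_i > 1, else 0.
α_i > 1 for i ∈ {1}; NE contributions (12, 0, 0), S = 12.
W^NE = Σw_i − S^NE + (Σα_i)·S^NE = 44 + 1.48·12 = 61.76.
Planner: ∂(Σu_j)/∂s_i = Σα_j − 1 = 1.48 > 0, so everyone contributes w_i; S^SO = 44, W^SO = 44 + 1.48·44 = 109.12.
Deadweight loss = 47.36.

47.36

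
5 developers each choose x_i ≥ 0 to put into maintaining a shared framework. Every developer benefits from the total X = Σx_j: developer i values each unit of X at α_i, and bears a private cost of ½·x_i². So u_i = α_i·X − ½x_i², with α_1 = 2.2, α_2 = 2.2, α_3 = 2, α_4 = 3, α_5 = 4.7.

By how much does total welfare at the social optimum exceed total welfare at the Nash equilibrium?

320.6

Developer i's FOC: ∂u_i/∂x_i = α_i − x_i = 0, so x_i* = α_i.
NE contributions = (2.2, 2.2, 2, 3, 4.7); X = 14.1.
W^NE = (Σα)·X − ½Σα_i² = 14.1² − ½·44.77 = 176.425.
Planner sets x_i = Σα_j = 14.1 for every i, so X^SO = 5·14.1 = 70.5.
W^SO = (Σα)·X^SO − ½·5·(Σα)² = (5/2)·14.1² = 497.025.
Deadweight loss = W^SO − W^NE = 320.6.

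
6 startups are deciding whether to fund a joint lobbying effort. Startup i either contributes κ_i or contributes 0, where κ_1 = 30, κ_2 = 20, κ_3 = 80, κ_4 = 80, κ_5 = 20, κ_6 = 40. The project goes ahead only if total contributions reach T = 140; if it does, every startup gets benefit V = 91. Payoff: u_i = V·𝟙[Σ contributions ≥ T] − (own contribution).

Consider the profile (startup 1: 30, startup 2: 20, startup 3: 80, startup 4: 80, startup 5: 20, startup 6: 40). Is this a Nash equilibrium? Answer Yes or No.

No

Total = 270 ≥ 140: provided.
Startup 1 (pledges 30, payoff 61): dropping to 0 → total 240, payoff 91. Profitable deviation.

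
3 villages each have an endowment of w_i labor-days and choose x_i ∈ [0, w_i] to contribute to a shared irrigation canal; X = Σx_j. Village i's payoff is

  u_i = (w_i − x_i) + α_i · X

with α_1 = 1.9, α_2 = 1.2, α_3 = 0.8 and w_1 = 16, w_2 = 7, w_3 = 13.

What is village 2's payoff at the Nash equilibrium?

∂u_i/∂x_i = α_i − 1, so village i contributes w_i if α_i > 1, else 0.
α_i > 1 for i ∈ {1, 2}; NE contributions (16, 7, 0), X = 23.
u_2 = (7 − 7) + 1.2·23 = 27.6.

27.6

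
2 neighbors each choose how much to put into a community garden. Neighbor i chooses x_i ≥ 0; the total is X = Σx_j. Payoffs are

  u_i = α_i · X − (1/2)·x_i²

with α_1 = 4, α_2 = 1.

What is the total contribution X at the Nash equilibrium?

Neighbor i's FOC: ∂u_i/∂x_i = α_i − x_i = 0, so x_i* = α_i.
NE contributions = (4, 1); X = 5.

5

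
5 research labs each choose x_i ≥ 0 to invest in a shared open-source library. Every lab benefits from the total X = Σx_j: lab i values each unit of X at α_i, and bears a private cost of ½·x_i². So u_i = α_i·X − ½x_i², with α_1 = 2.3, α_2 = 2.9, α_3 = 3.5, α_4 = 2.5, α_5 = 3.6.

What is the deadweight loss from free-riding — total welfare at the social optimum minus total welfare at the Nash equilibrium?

351.14

Lab i's FOC: ∂u_i/∂x_i = α_i − x_i = 0, so x_i* = α_i.
NE contributions = (2.3, 2.9, 3.5, 2.5, 3.6); X = 14.8.
W^NE = (Σα)·X − ½Σα_i² = 14.8² − ½·45.16 = 196.46.
Planner sets x_i = Σα_j = 14.8 for every i, so X^SO = 5·14.8 = 74.
W^SO = (Σα)·X^SO − ½·5·(Σα)² = (5/2)·14.8² = 547.6.
Deadweight loss = W^SO − W^NE = 351.14.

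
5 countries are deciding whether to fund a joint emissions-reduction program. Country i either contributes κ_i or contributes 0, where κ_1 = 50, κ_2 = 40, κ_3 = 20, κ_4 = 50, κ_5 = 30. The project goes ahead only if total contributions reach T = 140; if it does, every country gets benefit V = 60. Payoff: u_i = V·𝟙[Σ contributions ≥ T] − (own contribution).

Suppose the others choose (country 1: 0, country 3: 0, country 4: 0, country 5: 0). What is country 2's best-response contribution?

0

Others' total = 0. Even contributing 40 gives 40 < 140: no benefit either way.
Best response: 0.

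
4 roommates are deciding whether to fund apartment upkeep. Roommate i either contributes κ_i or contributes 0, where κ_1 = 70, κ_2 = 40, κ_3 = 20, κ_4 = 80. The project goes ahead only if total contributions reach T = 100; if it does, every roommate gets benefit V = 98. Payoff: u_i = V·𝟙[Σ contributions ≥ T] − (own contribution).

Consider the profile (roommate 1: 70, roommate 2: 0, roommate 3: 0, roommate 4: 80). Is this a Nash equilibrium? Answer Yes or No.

Yes

Total = 150 ≥ 100: provided.
Roommate 1 (pledges 70, payoff 28): dropping to 0 → total 80, payoff 0. No gain.
Roommate 2 (pledges 0, payoff 98): pledging 40 → total 190, payoff 58. No gain.
Roommate 3 (pledges 0, payoff 98): pledging 20 → total 170, payoff 78. No gain.
Roommate 4 (pledges 80, payoff 18): dropping to 0 → total 70, payoff 0. No gain.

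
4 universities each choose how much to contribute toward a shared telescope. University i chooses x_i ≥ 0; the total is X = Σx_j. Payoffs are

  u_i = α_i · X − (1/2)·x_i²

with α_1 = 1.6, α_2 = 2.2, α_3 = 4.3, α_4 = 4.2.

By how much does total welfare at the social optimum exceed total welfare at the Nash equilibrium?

173.055

University i's FOC: ∂u_i/∂x_i = α_i − x_i = 0, so x_i* = α_i.
NE contributions = (1.6, 2.2, 4.3, 4.2); X = 12.3.
W^NE = (Σα)·X − ½Σα_i² = 12.3² − ½·43.53 = 129.525.
Planner sets x_i = Σα_j = 12.3 for every i, so X^SO = 4·12.3 = 49.2.
W^SO = (Σα)·X^SO − ½·4·(Σα)² = (4/2)·12.3² = 302.58.
Deadweight loss = W^SO − W^NE = 173.055.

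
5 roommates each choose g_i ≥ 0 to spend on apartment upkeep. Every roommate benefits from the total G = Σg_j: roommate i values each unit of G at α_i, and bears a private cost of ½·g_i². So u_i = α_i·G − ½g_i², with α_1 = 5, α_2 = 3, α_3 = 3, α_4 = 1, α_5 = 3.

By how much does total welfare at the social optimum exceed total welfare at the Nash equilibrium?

364

Roommate i's FOC: ∂u_i/∂g_i = α_i − g_i = 0, so g_i* = α_i.
NE contributions = (5, 3, 3, 1, 3); G = 15.
W^NE = (Σα)·G − ½Σα_i² = 15² − ½·53 = 198.5.
Planner sets g_i = Σα_j = 15 for every i, so G^SO = 5·15 = 75.
W^SO = (Σα)·G^SO − ½·5·(Σα)² = (5/2)·15² = 562.5.
Deadweight loss = W^SO − W^NE = 364.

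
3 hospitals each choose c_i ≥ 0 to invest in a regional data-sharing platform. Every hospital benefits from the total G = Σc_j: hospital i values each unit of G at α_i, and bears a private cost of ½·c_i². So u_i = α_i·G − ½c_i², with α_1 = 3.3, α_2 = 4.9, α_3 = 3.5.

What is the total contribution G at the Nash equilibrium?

11.7

Hospital i's FOC: ∂u_i/∂c_i = α_i − c_i = 0, so c_i* = α_i.
NE contributions = (3.3, 4.9, 3.5); G = 11.7.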